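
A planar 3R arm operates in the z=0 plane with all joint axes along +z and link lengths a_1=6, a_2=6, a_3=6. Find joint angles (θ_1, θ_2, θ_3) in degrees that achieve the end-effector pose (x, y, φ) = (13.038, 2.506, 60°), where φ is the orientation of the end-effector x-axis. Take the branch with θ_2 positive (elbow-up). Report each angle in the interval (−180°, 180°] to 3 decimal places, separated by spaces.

-45.003 60.002 45.002

wrist centre = target − a_3·(cos φ, sin φ) = (10.0380, -2.6902)
cos θ_2 = (107.9984−6²−6²)/(2·6·6) = 0.5000; θ_2 = 60.0015° (elbow-up)
β = atan2(-2.6902,10.0380) = -15.0025°; ψ = atan2(5.1962,8.9999) = 30.0008°
θ_1 = β − ψ = -45.0033°
θ_3 = φ − θ_1 − θ_2 = 45.0018° (wrapped to (-180°,180°])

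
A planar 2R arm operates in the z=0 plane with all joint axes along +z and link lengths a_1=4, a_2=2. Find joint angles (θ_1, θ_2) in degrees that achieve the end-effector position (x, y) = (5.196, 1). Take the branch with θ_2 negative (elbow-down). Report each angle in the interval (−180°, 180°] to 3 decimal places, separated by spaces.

cos θ_2 = (27.9984−4²−2²)/(2·4·2) = 0.4999; θ_2 = -60.0065° (elbow-down)
β = atan2(1.0000,5.1960) = 10.8937°; ψ = atan2(-1.7322,4.9998) = -19.1085°
θ_1 = β − ψ = 30.0022°

30.002 -60.007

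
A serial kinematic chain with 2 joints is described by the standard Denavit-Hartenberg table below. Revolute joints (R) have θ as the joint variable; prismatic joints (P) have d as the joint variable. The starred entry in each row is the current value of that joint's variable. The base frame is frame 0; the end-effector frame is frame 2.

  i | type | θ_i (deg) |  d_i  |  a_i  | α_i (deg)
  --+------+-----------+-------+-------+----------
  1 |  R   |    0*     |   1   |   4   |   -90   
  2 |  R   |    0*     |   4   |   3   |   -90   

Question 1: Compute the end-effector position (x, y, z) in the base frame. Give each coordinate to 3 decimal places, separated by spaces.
7.000 4.000 1.000

after link 1: o_1 = (4.0000, 0.0000, 1.0000)
after link 2: o_2 = (7.0000, 4.0000, 1.0000)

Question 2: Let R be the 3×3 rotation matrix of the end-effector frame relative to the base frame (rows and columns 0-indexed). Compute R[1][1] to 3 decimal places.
End-effector y-axis (col 1 of R) = (0.0000,-1.0000,-0.0000)
R[1][1] = -1.0000

-1.000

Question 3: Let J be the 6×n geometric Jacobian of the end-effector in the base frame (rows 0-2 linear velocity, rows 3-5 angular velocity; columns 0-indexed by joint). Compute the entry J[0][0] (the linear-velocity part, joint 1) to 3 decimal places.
axis z_0 = ẑ; lever o_n−o_0 = (7.0000,4.0000,1.0000)
cross product → J_v[:, 0] = (-4.0000,7.0000,0.0000)
J_ω[:, 0] = z_0
entry J[0][0] = -4.0000

-4.000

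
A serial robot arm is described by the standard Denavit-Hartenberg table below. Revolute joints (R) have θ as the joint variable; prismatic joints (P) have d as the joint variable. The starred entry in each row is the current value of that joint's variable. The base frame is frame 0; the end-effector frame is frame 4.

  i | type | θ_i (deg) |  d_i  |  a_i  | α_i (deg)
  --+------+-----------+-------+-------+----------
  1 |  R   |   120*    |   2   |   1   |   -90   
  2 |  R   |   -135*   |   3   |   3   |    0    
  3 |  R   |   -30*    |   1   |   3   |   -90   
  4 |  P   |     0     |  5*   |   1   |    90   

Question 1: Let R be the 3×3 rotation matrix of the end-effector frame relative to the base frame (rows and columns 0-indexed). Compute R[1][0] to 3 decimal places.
-0.837

End-effector x-axis (col 0 of R) = (0.4830,-0.8365,0.2588)
R[1][0] = -0.8365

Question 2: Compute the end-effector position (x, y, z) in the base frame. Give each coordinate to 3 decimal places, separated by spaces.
after link 1: o_1 = (-0.5000, 0.8660, 2.0000)
after link 2: o_2 = (-2.0374, -2.4711, 4.1213)
after link 3: o_3 = (-1.4546, -5.4806, 4.8978)
after link 4: o_4 = (-1.6186, -5.1964, 9.9862)

-1.619 -5.196 9.986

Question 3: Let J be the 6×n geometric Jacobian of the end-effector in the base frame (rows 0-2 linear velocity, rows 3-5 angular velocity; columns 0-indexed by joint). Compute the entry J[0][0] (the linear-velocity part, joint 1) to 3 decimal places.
5.196

axis z_0 = ẑ; lever o_n−o_0 = (-1.6186,-5.1964,9.9862)
cross product → J_v[:, 0] = (5.1964,-1.6186,0.0000)
J_ω[:, 0] = z_0
entry J[0][0] = 5.1964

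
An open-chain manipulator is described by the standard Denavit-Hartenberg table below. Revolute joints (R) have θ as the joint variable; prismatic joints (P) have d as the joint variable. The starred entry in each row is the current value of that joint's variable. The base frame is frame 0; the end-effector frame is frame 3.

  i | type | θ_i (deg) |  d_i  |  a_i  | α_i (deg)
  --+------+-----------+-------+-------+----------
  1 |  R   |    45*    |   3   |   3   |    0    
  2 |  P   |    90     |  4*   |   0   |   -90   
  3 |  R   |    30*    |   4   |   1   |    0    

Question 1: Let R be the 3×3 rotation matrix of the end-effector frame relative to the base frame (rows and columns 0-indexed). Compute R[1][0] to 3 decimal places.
0.612

End-effector x-axis (col 0 of R) = (-0.6124,0.6124,-0.5000)
R[1][0] = 0.6124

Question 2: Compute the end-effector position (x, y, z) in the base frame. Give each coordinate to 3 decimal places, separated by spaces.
after link 1: o_1 = (2.1213, 2.1213, 3.0000)
after link 2: o_2 = (2.1213, 2.1213, 7.0000)
after link 3: o_3 = (-1.3195, -0.0947, 6.5000)

-1.319 -0.095 6.500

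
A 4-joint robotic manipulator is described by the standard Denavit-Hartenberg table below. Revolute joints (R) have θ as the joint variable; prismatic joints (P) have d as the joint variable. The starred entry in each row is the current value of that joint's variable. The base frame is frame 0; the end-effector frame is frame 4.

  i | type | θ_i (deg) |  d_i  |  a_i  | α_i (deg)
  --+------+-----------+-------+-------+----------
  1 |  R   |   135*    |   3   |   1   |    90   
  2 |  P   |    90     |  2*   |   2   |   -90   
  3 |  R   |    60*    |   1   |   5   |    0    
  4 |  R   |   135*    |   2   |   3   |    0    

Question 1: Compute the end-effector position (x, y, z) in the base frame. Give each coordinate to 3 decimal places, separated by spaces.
0.316 -2.513 4.602

after link 1: o_1 = (-0.7071, 0.7071, 3.0000)
after link 2: o_2 = (0.7071, 2.1213, 5.0000)
after link 3: o_3 = (-1.6476, -1.6476, 7.5000)
after link 4: o_4 = (0.3156, -2.5128, 4.6022)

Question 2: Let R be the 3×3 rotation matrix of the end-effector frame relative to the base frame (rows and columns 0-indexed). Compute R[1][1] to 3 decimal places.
0.683

End-effector y-axis (col 1 of R) = (0.6830,0.6830,0.2588)
R[1][1] = 0.6830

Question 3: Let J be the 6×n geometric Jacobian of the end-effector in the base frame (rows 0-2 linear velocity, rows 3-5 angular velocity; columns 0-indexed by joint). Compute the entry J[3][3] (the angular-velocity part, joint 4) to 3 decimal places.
0.707

axis z_3 = (0.7071,-0.7071,0.0000); lever o_n−o_3 = (1.9633,-0.8652,-2.8978)
cross product → J_v[:, 3] = (2.0490,2.0490,0.7765)
J_ω[:, 3] = z_3
entry J[3][3] = 0.7071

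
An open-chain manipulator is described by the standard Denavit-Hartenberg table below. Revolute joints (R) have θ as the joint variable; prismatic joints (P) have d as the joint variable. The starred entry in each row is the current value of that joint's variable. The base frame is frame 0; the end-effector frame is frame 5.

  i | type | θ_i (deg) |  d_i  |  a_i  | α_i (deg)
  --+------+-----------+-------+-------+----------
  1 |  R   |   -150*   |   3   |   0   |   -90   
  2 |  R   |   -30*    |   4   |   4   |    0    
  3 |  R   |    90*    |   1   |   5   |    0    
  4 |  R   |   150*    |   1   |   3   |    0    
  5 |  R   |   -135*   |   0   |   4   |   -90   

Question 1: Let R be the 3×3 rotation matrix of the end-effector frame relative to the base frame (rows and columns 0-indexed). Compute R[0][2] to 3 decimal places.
End-effector z-axis (col 2 of R) = (0.8365,0.4830,-0.2588)
R[0][2] = 0.8365

0.837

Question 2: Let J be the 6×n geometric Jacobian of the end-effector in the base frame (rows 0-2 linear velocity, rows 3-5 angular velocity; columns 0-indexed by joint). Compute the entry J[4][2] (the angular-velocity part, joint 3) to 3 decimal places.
-0.866

axis z_2 = (0.5000,-0.8660,0.0000); lever o_n−o_2 = (0.1884,-2.2007,-6.6938)
cross product → J_v[:, 2] = (5.7970,3.3469,-0.9372)
J_ω[:, 2] = z_2
entry J[4][2] = -0.8660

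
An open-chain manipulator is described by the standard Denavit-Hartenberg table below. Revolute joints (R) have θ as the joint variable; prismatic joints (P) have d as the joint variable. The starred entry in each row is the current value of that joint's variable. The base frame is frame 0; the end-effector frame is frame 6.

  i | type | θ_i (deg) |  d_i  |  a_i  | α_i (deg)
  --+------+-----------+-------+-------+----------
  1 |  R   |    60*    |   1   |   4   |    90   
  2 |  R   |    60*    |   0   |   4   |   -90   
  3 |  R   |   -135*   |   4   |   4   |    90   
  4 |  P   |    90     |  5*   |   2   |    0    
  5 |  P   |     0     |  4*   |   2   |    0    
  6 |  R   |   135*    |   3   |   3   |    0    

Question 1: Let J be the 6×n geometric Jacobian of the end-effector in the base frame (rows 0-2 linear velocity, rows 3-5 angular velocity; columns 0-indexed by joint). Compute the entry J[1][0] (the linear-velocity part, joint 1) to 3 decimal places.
axis z_0 = ẑ; lever o_n−o_0 = (-8.1970,0.1161,-1.0955)
cross product → J_v[:, 0] = (-0.1161,-8.1970,0.0000)
J_ω[:, 0] = z_0
entry J[1][0] = -8.1970

-8.197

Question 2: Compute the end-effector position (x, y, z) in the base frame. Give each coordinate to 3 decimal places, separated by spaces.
-8.197 0.116 -1.095

after link 1: o_1 = (2.0000, 3.4641, 1.0000)
after link 2: o_2 = (3.0000, 5.1962, 4.4641)
after link 3: o_3 = (3.0103, -0.4428, 4.0146)
after link 4: o_4 = (-1.8014, -1.7060, 1.9527)
after link 5: o_5 = (-5.8241, -3.0165, 0.5033)
after link 6: o_6 = (-8.1970, 0.1161, -1.0955)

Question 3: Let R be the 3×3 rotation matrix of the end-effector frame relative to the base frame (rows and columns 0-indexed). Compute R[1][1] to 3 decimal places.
0.064

End-effector y-axis (col 1 of R) = (0.6142,0.0638,-0.7866)
R[1][1] = 0.0638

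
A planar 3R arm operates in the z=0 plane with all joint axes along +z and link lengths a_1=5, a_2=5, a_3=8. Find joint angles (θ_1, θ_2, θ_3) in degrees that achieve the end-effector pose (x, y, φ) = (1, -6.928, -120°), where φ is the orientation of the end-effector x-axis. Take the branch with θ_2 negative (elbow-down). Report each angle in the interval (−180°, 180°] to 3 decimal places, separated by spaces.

wrist centre = target − a_3·(cos φ, sin φ) = (5.0000, 0.0002)
cos θ_2 = (25.0000−5²−5²)/(2·5·5) = -0.5000; θ_2 = -120.0000° (elbow-down)
β = atan2(0.0002,5.0000) = 0.0023°; ψ = atan2(-4.3301,2.5000) = -60.0000°
θ_1 = β − ψ = 60.0023°
θ_3 = φ − θ_1 − θ_2 = -60.0023° (wrapped to (-180°,180°])

60.002 -120.000 -60.002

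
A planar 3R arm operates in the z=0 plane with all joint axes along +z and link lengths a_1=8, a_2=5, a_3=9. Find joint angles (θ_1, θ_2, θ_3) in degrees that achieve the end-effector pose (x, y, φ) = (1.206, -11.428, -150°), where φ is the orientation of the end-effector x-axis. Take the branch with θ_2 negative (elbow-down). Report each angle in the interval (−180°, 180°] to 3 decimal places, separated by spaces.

wrist centre = target − a_3·(cos φ, sin φ) = (9.0002, -6.9280)
cos θ_2 = (129.0013−8²−5²)/(2·8·5) = 0.5000; θ_2 = -59.9989° (elbow-down)
β = atan2(-6.9280,9.0002) = -37.5876°; ψ = atan2(-4.3301,10.5001) = -22.4105°
θ_1 = β − ψ = -15.1770°
θ_3 = φ − θ_1 − θ_2 = -74.8240° (wrapped to (-180°,180°])

-15.177 -59.999 -74.824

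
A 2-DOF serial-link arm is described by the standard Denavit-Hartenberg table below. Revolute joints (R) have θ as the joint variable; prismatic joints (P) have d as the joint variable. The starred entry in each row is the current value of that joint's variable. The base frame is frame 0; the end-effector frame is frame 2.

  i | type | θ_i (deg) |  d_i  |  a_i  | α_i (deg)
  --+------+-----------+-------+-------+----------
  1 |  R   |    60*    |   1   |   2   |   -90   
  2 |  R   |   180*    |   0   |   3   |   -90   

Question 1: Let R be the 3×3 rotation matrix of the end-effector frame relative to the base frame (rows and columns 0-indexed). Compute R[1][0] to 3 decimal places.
End-effector x-axis (col 0 of R) = (-0.5000,-0.8660,-0.0000)
R[1][0] = -0.8660

-0.866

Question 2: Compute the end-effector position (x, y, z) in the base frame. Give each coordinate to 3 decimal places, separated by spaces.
-0.500 -0.866 1.000

after link 1: o_1 = (1.0000, 1.7321, 1.0000)
after link 2: o_2 = (-0.5000, -0.8660, 1.0000)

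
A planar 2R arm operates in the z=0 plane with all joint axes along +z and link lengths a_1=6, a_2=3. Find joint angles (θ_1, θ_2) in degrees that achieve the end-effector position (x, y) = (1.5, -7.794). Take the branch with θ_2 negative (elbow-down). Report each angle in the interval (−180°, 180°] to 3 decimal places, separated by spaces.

cos θ_2 = (62.9964−6²−3²)/(2·6·3) = 0.4999; θ_2 = -60.0065° (elbow-down)
β = atan2(-7.7940,1.5000) = -79.1063°; ψ = atan2(-2.5982,7.4997) = -19.1085°
θ_1 = β − ψ = -59.9978°

-59.998 -60.007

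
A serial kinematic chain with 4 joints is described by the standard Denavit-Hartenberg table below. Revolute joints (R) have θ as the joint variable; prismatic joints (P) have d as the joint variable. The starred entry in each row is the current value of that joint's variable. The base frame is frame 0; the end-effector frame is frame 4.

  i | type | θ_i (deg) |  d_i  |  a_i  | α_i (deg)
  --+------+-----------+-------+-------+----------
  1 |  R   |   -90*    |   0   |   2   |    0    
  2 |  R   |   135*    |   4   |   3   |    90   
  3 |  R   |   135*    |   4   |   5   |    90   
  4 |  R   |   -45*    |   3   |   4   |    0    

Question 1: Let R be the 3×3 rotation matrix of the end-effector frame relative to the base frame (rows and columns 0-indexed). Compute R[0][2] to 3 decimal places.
End-effector z-axis (col 2 of R) = (0.5000,0.5000,0.7071)
R[0][2] = 0.5000

0.500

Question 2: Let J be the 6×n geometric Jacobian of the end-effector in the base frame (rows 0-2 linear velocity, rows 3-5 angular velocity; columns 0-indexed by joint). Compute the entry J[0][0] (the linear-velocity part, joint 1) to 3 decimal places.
axis z_0 = ẑ; lever o_n−o_0 = (0.5355,-3.1213,11.6569)
cross product → J_v[:, 0] = (3.1213,0.5355,-0.0000)
J_ω[:, 0] = z_0
entry J[0][0] = 3.1213

3.121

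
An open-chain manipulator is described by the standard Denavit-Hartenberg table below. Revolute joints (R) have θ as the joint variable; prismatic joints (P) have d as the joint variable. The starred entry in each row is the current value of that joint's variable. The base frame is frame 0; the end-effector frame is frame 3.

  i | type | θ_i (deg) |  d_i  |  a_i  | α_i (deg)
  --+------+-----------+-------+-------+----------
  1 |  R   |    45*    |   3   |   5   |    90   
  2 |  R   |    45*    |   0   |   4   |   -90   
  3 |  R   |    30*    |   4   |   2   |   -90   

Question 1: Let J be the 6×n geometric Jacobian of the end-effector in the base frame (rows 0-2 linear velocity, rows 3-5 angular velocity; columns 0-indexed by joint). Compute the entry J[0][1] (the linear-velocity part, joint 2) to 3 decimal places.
axis z_1 = (0.7071,-0.7071,0.0000); lever o_n−o_1 = (0.1589,1.5731,6.8816)
cross product → J_v[:, 1] = (-4.8660,-4.8660,1.2247)
J_ω[:, 1] = z_1
entry J[0][1] = -4.8660

-4.866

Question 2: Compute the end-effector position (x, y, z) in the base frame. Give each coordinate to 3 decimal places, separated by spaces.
3.694 5.109 9.882

after link 1: o_1 = (3.5355, 3.5355, 3.0000)
after link 2: o_2 = (5.5355, 5.5355, 5.8284)
after link 3: o_3 = (3.6945, 5.1087, 9.8816)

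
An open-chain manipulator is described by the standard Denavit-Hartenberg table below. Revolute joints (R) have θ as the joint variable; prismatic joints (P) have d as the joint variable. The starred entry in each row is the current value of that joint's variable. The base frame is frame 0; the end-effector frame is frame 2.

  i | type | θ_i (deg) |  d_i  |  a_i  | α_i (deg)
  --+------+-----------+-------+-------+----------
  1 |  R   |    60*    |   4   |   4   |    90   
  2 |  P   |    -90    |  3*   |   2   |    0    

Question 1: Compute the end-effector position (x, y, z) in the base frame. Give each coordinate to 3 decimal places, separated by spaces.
4.598 1.964 2.000

after link 1: o_1 = (2.0000, 3.4641, 4.0000)
after link 2: o_2 = (4.5981, 1.9641, 2.0000)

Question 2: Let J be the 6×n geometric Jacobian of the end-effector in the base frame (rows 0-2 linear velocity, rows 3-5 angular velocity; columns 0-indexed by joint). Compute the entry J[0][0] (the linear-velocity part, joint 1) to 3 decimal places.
axis z_0 = ẑ; lever o_n−o_0 = (4.5981,1.9641,2.0000)
cross product → J_v[:, 0] = (-1.9641,4.5981,0.0000)
J_ω[:, 0] = z_0
entry J[0][0] = -1.9641

-1.964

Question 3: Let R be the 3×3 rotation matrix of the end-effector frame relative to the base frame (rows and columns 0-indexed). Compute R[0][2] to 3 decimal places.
0.866

End-effector z-axis (col 2 of R) = (0.8660,-0.5000,0.0000)
R[0][2] = 0.8660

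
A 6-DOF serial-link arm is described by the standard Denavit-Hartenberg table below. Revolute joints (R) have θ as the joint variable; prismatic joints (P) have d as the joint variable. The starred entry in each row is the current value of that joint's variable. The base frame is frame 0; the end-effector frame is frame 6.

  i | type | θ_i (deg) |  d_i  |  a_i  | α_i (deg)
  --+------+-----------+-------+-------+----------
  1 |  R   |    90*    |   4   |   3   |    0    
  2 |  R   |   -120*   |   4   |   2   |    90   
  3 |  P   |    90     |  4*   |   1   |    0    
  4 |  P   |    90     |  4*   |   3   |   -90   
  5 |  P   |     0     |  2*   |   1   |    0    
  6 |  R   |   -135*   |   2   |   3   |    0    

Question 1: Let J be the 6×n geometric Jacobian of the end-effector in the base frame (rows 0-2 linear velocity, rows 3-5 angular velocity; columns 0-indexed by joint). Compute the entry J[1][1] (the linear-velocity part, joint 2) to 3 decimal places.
-4.956

axis z_1 = (0.0000,0.0000,1.0000); lever o_n−o_1 = (-4.9556,-8.8260,1.0000)
cross product → J_v[:, 1] = (8.8260,-4.9556,0.0000)
J_ω[:, 1] = z_1
entry J[1][1] = -4.9556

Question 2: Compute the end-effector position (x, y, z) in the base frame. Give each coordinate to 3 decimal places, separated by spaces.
after link 1: o_1 = (0.0000, 3.0000, 4.0000)
after link 2: o_2 = (1.7321, 2.0000, 8.0000)
after link 3: o_3 = (-0.2679, -1.4641, 9.0000)
after link 4: o_4 = (-4.8660, -3.4282, 9.0000)
after link 5: o_5 = (-5.7321, -2.9282, 7.0000)
after link 6: o_6 = (-4.9556, -5.8260, 5.0000)

-4.956 -5.826 5.000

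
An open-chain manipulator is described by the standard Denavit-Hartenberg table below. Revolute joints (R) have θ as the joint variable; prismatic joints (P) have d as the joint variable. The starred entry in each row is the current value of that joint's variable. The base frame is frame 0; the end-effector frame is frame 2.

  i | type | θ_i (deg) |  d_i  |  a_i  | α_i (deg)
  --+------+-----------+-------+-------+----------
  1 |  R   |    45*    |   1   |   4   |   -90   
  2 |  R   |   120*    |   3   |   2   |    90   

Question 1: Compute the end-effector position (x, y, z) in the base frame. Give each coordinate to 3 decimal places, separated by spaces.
0.000 4.243 -0.732

after link 1: o_1 = (2.8284, 2.8284, 1.0000)
after link 2: o_2 = (0.0000, 4.2426, -0.7321)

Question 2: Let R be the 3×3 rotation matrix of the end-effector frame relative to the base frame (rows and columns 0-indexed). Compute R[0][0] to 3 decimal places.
End-effector x-axis (col 0 of R) = (-0.3536,-0.3536,-0.8660)
R[0][0] = -0.3536

-0.354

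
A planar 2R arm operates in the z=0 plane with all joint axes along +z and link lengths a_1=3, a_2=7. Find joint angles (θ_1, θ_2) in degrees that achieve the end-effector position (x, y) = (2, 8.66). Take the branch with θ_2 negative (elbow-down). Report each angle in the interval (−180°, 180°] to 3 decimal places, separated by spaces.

120.005 -60.007

cos θ_2 = (78.9956−3²−7²)/(2·3·7) = 0.4999; θ_2 = -60.0069° (elbow-down)
β = atan2(8.6600,2.0000) = 76.9957°; ψ = atan2(-6.0626,6.4993) = -43.0091°
θ_1 = β − ψ = 120.0049°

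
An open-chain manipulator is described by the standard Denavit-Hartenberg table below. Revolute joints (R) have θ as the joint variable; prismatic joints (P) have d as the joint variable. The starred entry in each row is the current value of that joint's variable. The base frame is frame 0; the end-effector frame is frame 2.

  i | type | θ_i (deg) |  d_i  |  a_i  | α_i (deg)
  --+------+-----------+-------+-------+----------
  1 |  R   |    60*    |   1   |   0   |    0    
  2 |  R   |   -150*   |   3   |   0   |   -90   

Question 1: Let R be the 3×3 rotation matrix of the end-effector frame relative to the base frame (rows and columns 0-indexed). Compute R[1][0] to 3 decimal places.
End-effector x-axis (col 0 of R) = (-0.0000,-1.0000,0.0000)
R[1][0] = -1.0000

-1.000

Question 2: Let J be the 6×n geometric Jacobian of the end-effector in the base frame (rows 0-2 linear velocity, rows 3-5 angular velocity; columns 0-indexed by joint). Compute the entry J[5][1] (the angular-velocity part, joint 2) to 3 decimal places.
axis z_1 = (0.0000,0.0000,1.0000); lever o_n−o_1 = (0.0000,0.0000,3.0000)
cross product → J_v[:, 1] = (0.0000,0.0000,0.0000)
J_ω[:, 1] = z_1
entry J[5][1] = 1.0000

1.000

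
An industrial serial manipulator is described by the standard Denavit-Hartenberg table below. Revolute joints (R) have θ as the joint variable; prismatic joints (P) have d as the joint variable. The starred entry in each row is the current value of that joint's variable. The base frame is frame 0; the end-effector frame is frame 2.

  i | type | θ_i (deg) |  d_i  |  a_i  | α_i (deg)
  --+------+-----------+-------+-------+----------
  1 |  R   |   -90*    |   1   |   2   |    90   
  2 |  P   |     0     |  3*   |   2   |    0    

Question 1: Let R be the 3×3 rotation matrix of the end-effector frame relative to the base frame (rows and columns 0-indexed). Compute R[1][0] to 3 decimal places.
End-effector x-axis (col 0 of R) = (0.0000,-1.0000,0.0000)
R[1][0] = -1.0000

-1.000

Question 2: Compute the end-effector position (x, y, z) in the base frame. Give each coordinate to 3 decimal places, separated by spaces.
-3.000 -4.000 1.000

after link 1: o_1 = (0.0000, -2.0000, 1.0000)
after link 2: o_2 = (-3.0000, -4.0000, 1.0000)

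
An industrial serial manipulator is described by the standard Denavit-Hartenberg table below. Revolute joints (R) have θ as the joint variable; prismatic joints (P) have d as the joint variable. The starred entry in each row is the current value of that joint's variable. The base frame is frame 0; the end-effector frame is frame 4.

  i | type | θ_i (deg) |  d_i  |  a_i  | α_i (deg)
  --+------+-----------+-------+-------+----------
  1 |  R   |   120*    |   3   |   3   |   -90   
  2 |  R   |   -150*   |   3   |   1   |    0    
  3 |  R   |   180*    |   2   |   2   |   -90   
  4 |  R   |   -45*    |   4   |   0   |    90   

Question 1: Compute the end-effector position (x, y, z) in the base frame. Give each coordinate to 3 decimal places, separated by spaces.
-5.263 -0.884 -0.964

after link 1: o_1 = (-1.5000, 2.5981, 3.0000)
after link 2: o_2 = (-3.6651, 0.3481, 3.5000)
after link 3: o_3 = (-6.2631, 0.8481, 2.5000)
after link 4: o_4 = (-5.2631, -0.8840, -0.9641)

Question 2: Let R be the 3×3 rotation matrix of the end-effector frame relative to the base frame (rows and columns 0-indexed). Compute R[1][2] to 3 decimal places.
End-effector z-axis (col 2 of R) = (-0.3062,-0.8839,0.3536)
R[1][2] = -0.8839

-0.884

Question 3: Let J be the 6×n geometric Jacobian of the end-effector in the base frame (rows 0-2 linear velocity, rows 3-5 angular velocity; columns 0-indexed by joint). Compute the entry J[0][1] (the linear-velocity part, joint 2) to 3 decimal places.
axis z_1 = (-0.8660,-0.5000,0.0000); lever o_n−o_1 = (-3.7631,-3.4821,-3.9641)
cross product → J_v[:, 1] = (1.9821,-3.4330,1.1340)
J_ω[:, 1] = z_1
entry J[0][1] = 1.9821

1.982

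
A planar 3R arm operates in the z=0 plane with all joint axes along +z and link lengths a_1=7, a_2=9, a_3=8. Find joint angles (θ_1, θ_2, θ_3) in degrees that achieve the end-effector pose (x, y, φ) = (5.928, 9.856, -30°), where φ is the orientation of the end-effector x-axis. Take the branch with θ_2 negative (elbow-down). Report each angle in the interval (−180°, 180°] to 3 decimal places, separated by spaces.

wrist centre = target − a_3·(cos φ, sin φ) = (-1.0002, 13.8560)
cos θ_2 = (192.9891−7²−9²)/(2·7·9) = 0.4999; θ_2 = -60.0057° (elbow-down)
β = atan2(13.8560,-1.0002) = 94.1288°; ψ = atan2(-7.7947,11.4992) = -34.1311°
θ_1 = β − ψ = 128.2599°
θ_3 = φ − θ_1 − θ_2 = -98.2542° (wrapped to (-180°,180°])

128.260 -60.006 -98.254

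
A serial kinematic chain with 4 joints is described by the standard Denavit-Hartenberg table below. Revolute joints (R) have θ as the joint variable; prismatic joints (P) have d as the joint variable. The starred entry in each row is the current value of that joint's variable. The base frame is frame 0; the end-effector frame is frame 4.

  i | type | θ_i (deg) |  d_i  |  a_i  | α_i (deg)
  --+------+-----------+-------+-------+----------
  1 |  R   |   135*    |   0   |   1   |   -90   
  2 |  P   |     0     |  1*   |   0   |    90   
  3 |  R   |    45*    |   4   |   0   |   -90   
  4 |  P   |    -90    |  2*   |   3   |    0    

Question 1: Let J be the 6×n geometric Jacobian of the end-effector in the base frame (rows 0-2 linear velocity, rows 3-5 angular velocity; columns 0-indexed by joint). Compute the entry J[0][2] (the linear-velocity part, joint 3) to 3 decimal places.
2.000

axis z_2 = (0.0000,0.0000,1.0000); lever o_n−o_2 = (-0.0000,-2.0000,7.0000)
cross product → J_v[:, 2] = (2.0000,-0.0000,0.0000)
J_ω[:, 2] = z_2
entry J[0][2] = 2.0000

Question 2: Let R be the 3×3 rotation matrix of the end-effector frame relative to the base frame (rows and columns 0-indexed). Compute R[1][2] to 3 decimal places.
End-effector z-axis (col 2 of R) = (-0.0000,-1.0000,0.0000)
R[1][2] = -1.0000

-1.000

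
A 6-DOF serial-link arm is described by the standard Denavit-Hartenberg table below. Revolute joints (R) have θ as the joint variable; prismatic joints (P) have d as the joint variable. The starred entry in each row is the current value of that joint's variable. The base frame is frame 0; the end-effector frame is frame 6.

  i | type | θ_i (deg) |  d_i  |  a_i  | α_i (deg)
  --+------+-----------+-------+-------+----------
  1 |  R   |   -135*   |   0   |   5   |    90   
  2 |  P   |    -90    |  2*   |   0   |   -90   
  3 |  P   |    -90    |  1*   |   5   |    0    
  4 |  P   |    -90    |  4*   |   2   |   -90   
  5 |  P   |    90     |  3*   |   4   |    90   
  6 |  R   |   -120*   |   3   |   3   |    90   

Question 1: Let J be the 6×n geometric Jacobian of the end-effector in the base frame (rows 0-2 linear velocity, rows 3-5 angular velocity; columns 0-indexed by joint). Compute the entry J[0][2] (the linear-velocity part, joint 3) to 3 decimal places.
-0.707

prismatic axis z_2 = (-0.7071,-0.7071,0.0000)
J_v[:, 2] = z_2; J_ω[:, 2] = (0,0,0)
entry J[0][2] = -0.7071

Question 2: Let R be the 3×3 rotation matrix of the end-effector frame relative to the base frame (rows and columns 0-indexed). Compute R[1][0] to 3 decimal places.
End-effector x-axis (col 0 of R) = (0.2588,-0.9659,0.0000)
R[1][0] = -0.9659

-0.966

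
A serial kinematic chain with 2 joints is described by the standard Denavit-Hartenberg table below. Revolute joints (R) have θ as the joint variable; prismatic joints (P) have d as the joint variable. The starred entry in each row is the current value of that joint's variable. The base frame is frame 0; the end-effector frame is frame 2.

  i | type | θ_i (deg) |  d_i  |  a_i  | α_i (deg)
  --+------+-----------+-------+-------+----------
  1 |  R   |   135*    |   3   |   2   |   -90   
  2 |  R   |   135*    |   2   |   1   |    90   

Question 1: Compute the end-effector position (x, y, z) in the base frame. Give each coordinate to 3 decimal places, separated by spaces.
after link 1: o_1 = (-1.4142, 1.4142, 3.0000)
after link 2: o_2 = (-2.3284, -0.5000, 2.2929)

-2.328 -0.500 2.293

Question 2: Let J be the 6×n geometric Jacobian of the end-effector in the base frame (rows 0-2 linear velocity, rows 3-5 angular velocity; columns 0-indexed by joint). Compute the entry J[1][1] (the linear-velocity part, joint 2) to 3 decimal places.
axis z_1 = (-0.7071,-0.7071,0.0000); lever o_n−o_1 = (-0.9142,-1.9142,-0.7071)
cross product → J_v[:, 1] = (0.5000,-0.5000,0.7071)
J_ω[:, 1] = z_1
entry J[1][1] = -0.5000

-0.500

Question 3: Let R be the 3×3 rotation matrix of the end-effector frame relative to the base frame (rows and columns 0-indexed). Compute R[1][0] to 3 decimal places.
-0.500

End-effector x-axis (col 0 of R) = (0.5000,-0.5000,-0.7071)
R[1][0] = -0.5000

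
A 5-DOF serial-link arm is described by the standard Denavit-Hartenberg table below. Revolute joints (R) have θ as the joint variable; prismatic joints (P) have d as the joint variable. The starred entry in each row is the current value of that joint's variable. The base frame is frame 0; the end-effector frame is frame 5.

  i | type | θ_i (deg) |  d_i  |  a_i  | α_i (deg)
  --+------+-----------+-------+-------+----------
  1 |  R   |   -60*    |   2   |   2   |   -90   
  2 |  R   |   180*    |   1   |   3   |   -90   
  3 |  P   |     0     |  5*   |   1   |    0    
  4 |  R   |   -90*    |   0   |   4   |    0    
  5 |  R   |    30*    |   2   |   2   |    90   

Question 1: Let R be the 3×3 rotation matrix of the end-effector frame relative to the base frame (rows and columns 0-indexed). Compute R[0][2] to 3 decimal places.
0.866

End-effector z-axis (col 2 of R) = (0.8660,-0.5000,0.0000)
R[0][2] = 0.8660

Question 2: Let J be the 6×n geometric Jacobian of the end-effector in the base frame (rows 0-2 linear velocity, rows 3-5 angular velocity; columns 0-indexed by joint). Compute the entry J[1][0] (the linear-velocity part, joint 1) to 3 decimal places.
axis z_0 = ẑ; lever o_n−o_0 = (4.3301,5.9641,9.0000)
cross product → J_v[:, 0] = (-5.9641,4.3301,0.0000)
J_ω[:, 0] = z_0
entry J[1][0] = 4.3301

4.330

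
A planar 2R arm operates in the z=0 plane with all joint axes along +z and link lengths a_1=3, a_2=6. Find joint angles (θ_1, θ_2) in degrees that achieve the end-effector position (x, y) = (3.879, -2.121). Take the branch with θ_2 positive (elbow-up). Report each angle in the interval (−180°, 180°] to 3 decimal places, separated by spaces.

cos θ_2 = (19.5453−3²−6²)/(2·3·6) = -0.7071; θ_2 = 134.9975° (elbow-up)
β = atan2(-2.1210,3.8790) = -28.6694°; ψ = atan2(4.2428,-1.2425) = 106.3219°
θ_1 = β − ψ = -134.9913°

-134.991 134.997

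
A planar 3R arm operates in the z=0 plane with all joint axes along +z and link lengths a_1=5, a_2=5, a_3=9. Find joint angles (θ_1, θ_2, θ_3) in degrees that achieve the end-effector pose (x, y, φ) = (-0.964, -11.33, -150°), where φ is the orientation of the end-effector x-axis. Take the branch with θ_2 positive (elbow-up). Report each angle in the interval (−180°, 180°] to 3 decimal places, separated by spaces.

-59.999 30.001 -120.001

wrist centre = target − a_3·(cos φ, sin φ) = (6.8302, -6.8300)
cos θ_2 = (93.3009−5²−5²)/(2·5·5) = 0.8660; θ_2 = 30.0008° (elbow-up)
β = atan2(-6.8300,6.8302) = -44.9990°; ψ = atan2(2.5001,9.3301) = 15.0004°
θ_1 = β − ψ = -59.9994°
θ_3 = φ − θ_1 − θ_2 = -120.0014° (wrapped to (-180°,180°])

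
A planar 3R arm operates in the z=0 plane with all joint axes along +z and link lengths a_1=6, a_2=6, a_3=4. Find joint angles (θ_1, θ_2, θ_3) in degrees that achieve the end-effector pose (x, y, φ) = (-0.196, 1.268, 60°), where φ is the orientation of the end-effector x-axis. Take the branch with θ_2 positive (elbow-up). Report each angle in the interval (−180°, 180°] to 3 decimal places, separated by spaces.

150.001 150.001 119.998

wrist centre = target − a_3·(cos φ, sin φ) = (-2.1960, -2.1961)
cos θ_2 = (9.6453−6²−6²)/(2·6·6) = -0.8660; θ_2 = 150.0014° (elbow-up)
β = atan2(-2.1961,-2.1960) = -134.9987°; ψ = atan2(2.9999,0.8038) = 75.0007°
θ_1 = β − ψ = -209.9994°
θ_3 = φ − θ_1 − θ_2 = 119.9980° (wrapped to (-180°,180°])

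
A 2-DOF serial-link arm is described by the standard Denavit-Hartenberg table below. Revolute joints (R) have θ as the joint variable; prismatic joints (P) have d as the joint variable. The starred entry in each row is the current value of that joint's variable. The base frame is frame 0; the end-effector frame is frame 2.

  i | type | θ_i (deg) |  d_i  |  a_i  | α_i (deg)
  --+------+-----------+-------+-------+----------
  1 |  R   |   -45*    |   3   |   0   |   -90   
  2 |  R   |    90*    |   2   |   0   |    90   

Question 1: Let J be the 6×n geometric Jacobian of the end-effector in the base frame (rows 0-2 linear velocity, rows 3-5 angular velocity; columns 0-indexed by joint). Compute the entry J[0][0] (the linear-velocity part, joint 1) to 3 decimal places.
axis z_0 = ẑ; lever o_n−o_0 = (1.4142,1.4142,3.0000)
cross product → J_v[:, 0] = (-1.4142,1.4142,0.0000)
J_ω[:, 0] = z_0
entry J[0][0] = -1.4142

-1.414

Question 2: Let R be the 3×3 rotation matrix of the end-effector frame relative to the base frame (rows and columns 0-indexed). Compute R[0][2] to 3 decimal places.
End-effector z-axis (col 2 of R) = (0.7071,-0.7071,0.0000)
R[0][2] = 0.7071

0.707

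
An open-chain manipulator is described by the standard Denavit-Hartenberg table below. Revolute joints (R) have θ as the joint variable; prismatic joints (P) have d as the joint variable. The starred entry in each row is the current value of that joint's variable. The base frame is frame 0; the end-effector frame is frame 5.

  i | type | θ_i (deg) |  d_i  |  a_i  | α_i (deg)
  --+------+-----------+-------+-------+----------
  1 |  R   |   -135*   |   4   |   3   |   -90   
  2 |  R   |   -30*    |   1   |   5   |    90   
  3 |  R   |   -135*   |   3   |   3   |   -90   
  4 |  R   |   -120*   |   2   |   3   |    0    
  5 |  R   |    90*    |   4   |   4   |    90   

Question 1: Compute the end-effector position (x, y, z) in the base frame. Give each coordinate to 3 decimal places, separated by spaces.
-7.720 1.830 13.446

after link 1: o_1 = (-2.1213, -2.1213, 4.0000)
after link 2: o_2 = (-4.4761, -5.8903, 6.5000)
after link 3: o_3 = (-3.6164, -2.0306, 8.0374)
after link 4: o_4 = (-4.4634, -2.3776, 11.5249)
after link 5: o_5 = (-7.7204, 1.8295, 13.4464)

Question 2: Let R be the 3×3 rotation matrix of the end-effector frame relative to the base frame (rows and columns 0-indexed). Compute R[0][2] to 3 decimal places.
0.340

End-effector z-axis (col 2 of R) = (0.3397,-0.1603,0.9268)
R[0][2] = 0.3397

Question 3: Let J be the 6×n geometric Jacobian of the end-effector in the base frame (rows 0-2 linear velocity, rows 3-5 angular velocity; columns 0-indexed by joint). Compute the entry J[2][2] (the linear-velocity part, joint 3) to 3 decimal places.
axis z_2 = (0.3536,0.3536,0.8660); lever o_n−o_2 = (-3.2443,7.7198,6.9464)
cross product → J_v[:, 2] = (-4.2296,-5.2655,3.8764)
J_ω[:, 2] = z_2
entry J[2][2] = 3.8764

3.876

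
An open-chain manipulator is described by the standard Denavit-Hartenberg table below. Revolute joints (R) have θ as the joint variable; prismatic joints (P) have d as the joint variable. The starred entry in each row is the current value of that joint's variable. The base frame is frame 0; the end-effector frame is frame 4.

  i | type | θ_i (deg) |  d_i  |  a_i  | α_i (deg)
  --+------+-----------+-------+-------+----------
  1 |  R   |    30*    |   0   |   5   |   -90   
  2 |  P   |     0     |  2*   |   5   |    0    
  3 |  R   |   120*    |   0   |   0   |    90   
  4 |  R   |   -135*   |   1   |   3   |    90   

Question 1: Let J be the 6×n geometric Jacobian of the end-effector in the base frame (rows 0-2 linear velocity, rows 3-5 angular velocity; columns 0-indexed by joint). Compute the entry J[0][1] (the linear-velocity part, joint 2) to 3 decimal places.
prismatic axis z_1 = (-0.5000,0.8660,0.0000)
J_v[:, 1] = z_1; J_ω[:, 1] = (0,0,0)
entry J[0][1] = -0.5000

-0.500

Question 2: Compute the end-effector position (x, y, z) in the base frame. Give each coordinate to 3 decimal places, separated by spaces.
after link 1: o_1 = (4.3301, 2.5000, 0.0000)
after link 2: o_2 = (7.6603, 6.7321, 0.0000)
after link 3: o_3 = (7.6603, 6.7321, 0.0000)
after link 4: o_4 = (10.3895, 5.8583, 1.3371)

10.389 5.858 1.337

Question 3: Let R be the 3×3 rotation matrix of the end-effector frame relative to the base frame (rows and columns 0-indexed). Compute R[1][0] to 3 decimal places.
-0.436

End-effector x-axis (col 0 of R) = (0.6597,-0.4356,0.6124)
R[1][0] = -0.4356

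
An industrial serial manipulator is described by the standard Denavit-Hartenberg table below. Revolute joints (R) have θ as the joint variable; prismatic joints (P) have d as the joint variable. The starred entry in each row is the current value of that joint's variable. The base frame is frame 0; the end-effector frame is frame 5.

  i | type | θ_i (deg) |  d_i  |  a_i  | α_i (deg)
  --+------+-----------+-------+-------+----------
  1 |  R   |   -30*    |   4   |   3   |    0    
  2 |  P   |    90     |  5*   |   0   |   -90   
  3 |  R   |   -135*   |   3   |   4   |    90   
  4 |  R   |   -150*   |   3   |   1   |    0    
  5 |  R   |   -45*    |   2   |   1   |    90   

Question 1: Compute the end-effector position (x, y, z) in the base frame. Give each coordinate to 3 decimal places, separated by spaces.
-2.325 -4.510 6.998

after link 1: o_1 = (2.5981, -1.5000, 4.0000)
after link 2: o_2 = (2.5981, -1.5000, 9.0000)
after link 3: o_3 = (-1.4142, -2.4495, 11.8284)
after link 4: o_4 = (-1.7357, -4.0063, 9.0947)
after link 5: o_5 = (-2.3254, -4.5101, 6.9975)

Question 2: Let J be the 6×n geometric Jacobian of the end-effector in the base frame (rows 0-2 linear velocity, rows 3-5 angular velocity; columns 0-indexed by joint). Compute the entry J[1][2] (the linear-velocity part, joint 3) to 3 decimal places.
axis z_2 = (-0.8660,0.5000,0.0000); lever o_n−o_2 = (-4.9235,-3.0101,-2.0025)
cross product → J_v[:, 2] = (-1.0012,-1.7342,5.0686)
J_ω[:, 2] = z_2
entry J[1][2] = -1.7342

-1.734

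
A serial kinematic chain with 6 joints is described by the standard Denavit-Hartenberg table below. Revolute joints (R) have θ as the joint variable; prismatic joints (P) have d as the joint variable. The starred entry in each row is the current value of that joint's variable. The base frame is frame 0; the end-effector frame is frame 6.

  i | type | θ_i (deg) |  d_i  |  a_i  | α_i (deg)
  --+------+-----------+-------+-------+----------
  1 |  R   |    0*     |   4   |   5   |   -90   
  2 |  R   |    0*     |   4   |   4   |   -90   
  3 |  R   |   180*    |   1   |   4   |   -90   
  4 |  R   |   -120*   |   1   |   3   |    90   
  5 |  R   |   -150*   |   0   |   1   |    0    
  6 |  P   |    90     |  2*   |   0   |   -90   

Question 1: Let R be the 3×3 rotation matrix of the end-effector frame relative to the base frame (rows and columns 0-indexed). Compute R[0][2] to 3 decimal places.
0.433

End-effector z-axis (col 2 of R) = (0.4330,0.5000,-0.7500)
R[0][2] = 0.4330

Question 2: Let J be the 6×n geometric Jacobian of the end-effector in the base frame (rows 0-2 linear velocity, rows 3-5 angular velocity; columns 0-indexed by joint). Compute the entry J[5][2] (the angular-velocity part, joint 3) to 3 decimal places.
-1.000

axis z_2 = (0.0000,0.0000,-1.0000); lever o_n−o_2 = (-1.2010,0.5000,-1.8481)
cross product → J_v[:, 2] = (0.5000,1.2010,0.0000)
J_ω[:, 2] = z_2
entry J[5][2] = -1.0000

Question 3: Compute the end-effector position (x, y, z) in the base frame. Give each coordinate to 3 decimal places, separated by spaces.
after link 1: o_1 = (5.0000, 0.0000, 4.0000)
after link 2: o_2 = (9.0000, 4.0000, 4.0000)
after link 3: o_3 = (5.0000, 4.0000, 3.0000)
after link 4: o_4 = (6.5000, 5.0000, 0.4019)
after link 5: o_5 = (6.0670, 4.5000, 1.1519)
after link 6: o_6 = (7.7990, 4.5000, 2.1519)

7.799 4.500 2.152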